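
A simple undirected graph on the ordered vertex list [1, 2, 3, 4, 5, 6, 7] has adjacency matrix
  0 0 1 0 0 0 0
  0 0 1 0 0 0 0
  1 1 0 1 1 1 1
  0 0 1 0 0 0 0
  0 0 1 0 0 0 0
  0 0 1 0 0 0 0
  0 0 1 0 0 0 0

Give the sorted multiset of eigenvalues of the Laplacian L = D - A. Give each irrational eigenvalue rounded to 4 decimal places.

[0, 1, 1, 1, 1, 1, 7]

Reading degrees in the order [1, 2, 3, 4, 5, 6, 7] gives [1, 1, 6, 1, 1, 1, 1]; set D = diag(1, 1, 6, 1, 1, 1, 1) and form L = D - A. The multiplicity of 0 as a Laplacian eigenvalue equals the number of connected components. The eigenvalues sum to 12, which equals trace(L) = 2|E|. By the matrix-tree theorem the graph has (1/7) * product of the nonzero eigenvalues = 1 spanning tree.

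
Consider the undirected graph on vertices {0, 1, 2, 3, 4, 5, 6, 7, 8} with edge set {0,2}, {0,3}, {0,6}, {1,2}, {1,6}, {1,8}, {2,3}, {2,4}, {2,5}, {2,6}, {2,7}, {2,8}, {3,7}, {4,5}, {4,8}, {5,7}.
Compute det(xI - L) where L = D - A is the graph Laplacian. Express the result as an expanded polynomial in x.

x^9 - 32x^8 + 428x^7 - 3136x^6 + 13786x^5 - 37232x^4 + 60276x^3 - 53424x^2 + 19845x

With the vertex order [0, 1, 2, 3, 4, 5, 6, 7, 8], the degrees are [3, 3, 8, 3, 3, 3, 3, 3, 3], giving D = diag(3, 3, 8, 3, 3, 3, 3, 3, 3) and L = D - A. L has integer entries, so p(x) = det(xI - L) has integer coefficients. Expanding the determinant yields x^9 - 32x^8 + 428x^7 - 3136x^6 + 13786x^5 - 37232x^4 + 60276x^3 - 53424x^2 + 19845x. Since p(0) = det(-L) = 0, x divides p(x).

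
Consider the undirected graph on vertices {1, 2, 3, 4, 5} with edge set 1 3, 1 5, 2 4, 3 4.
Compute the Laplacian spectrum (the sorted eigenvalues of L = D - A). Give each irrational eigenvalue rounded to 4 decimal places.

[0, 0.3820, 1.3820, 2.6180, 3.6180]

With the vertex order [1, 2, 3, 4, 5], the degrees are [2, 1, 2, 2, 1], giving D = diag(2, 1, 2, 2, 1) and L = D - A. Since every row of L sums to 0, the all-ones vector is in the kernel and 0 is an eigenvalue. The eigenvalues sum to 8, which equals trace(L) = 2|E|. The largest eigenvalue, 3.6180, is at most the vertex count 5.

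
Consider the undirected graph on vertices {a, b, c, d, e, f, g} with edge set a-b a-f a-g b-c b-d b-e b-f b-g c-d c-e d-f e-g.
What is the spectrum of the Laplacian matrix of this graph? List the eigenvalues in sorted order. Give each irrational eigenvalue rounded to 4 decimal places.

[0, 2, 2, 4, 4, 5, 7]

With the vertex order [a, b, c, d, e, f, g], the degrees are [3, 6, 3, 3, 3, 3, 3], giving D = diag(3, 6, 3, 3, 3, 3, 3) and L = D - A. Diagonalising L (or applying a numerical eigensolver to the 7x7 matrix) gives the spectrum above. The single zero eigenvalue shows the graph is connected. The largest eigenvalue, 7, is at most the vertex count 7. By the matrix-tree theorem the graph has (1/7) * product of the nonzero eigenvalues = 320 spanning trees.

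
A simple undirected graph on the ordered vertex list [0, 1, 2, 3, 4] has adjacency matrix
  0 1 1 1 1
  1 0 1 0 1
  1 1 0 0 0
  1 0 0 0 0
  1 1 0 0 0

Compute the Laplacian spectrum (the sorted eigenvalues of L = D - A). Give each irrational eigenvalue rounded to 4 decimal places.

With the vertex order [0, 1, 2, 3, 4], the degrees are [4, 3, 2, 1, 2], giving D = diag(4, 3, 2, 1, 2) and L = D - A. Since every row of L sums to 0, the all-ones vector is in the kernel and 0 is an eigenvalue. The eigenvalues sum to 12, which equals trace(L) = 2|E|.

[0, 1, 2, 4, 5]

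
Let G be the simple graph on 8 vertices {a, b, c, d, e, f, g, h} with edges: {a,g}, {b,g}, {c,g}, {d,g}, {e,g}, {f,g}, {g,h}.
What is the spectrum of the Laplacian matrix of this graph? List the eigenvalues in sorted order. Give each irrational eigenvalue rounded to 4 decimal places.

[0, 1, 1, 1, 1, 1, 1, 8]

Reading degrees in the order [a, b, c, d, e, f, g, h] gives [1, 1, 1, 1, 1, 1, 7, 1]; set D = diag(1, 1, 1, 1, 1, 1, 7, 1) and form L = D - A. The multiplicity of 0 as a Laplacian eigenvalue equals the number of connected components. By the matrix-tree theorem the graph has (1/8) * product of the nonzero eigenvalues = 1 spanning tree.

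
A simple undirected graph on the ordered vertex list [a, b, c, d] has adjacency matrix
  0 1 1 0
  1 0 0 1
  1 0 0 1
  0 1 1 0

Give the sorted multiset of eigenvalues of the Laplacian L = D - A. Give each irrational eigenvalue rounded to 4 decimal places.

Reading degrees in the order [a, b, c, d] gives [2, 2, 2, 2]; set D = diag(2, 2, 2, 2) and form L = D - A. L is symmetric positive semidefinite, so every eigenvalue is real and nonnegative. The single zero eigenvalue shows the graph is connected. The largest eigenvalue, 4, is at most the vertex count 4.

[0, 2, 2, 4]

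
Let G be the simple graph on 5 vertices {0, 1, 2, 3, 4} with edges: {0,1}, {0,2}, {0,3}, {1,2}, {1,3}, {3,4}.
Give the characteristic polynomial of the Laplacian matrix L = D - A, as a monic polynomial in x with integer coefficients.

Reading degrees in the order [0, 1, 2, 3, 4] gives [3, 3, 2, 3, 1]; set D = diag(3, 3, 2, 3, 1) and form L = D - A. Computing det(xI - L) by cofactor expansion (or equivalently via sum-over-permutations) gives x^5 - 12x^4 + 50x^3 - 82x^2 + 40x. Since p(0) = det(-L) = 0, x divides p(x). The largest eigenvalue, 4.4812, is at most the vertex count 5.

x^5 - 12x^4 + 50x^3 - 82x^2 + 40x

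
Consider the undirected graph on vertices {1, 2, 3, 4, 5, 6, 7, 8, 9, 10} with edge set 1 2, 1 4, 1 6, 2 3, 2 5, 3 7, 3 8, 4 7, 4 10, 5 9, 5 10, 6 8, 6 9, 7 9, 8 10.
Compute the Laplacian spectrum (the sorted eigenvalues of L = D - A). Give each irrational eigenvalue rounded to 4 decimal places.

[0, 2, 2, 2, 2, 2, 5, 5, 5, 5]

With the vertex order [1, 2, 3, 4, 5, 6, 7, 8, 9, 10], the degrees are [3, 3, 3, 3, 3, 3, 3, 3, 3, 3], giving D = diag(3, 3, 3, 3, 3, 3, 3, 3, 3, 3) and L = D - A. Diagonalising L (or applying a numerical eigensolver to the 10x10 matrix) gives the spectrum above. The single zero eigenvalue shows the graph is connected. There is one zero in the spectrum, matching the 1 component. The largest eigenvalue, 5, is at most the vertex count 10.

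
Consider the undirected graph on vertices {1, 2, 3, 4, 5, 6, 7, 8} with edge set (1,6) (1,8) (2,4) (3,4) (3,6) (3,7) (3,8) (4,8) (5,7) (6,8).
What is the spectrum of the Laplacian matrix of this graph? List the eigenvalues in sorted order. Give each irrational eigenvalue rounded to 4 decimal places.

Reading degrees in the order [1, 2, 3, 4, 5, 6, 7, 8] gives [2, 1, 4, 3, 1, 3, 2, 4]; set D = diag(2, 1, 4, 3, 1, 3, 2, 4) and form L = D - A. Diagonalising L (or applying a numerical eigensolver to the 8x8 matrix) gives the spectrum above. There is one zero in the spectrum, matching the 1 component. The eigenvalues sum to 20, which equals trace(L) = 2|E|.

[0, 0.4022, 0.7495, 2.0809, 2.7821, 3.5147, 5.1007, 5.3699]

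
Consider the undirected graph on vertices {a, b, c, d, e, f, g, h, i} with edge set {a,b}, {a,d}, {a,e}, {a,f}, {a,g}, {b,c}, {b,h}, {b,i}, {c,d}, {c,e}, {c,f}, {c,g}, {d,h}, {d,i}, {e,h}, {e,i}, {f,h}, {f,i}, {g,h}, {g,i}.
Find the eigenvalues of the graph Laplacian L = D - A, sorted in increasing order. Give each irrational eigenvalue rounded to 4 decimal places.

[0, 4, 4, 4, 4, 5, 5, 5, 9]

With the vertex order [a, b, c, d, e, f, g, h, i], the degrees are [5, 4, 5, 4, 4, 4, 4, 5, 5], giving D = diag(5, 4, 5, 4, 4, 4, 4, 5, 5) and L = D - A. The multiplicity of 0 as a Laplacian eigenvalue equals the number of connected components. The single zero eigenvalue shows the graph is connected. The eigenvalues sum to 40, which equals trace(L) = 2|E|.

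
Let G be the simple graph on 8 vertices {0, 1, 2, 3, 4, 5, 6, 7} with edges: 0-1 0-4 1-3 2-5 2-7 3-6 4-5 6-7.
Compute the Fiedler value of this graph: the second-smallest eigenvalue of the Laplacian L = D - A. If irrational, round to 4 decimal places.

With the vertex order [0, 1, 2, 3, 4, 5, 6, 7], the degrees are [2, 2, 2, 2, 2, 2, 2, 2], giving D = diag(2, 2, 2, 2, 2, 2, 2, 2) and L = D - A. Computing the eigenvalues of L and sorting gives [0, 0.5858, 0.5858, 2, 2, 3.4142, 3.4142, 4]. The Fiedler value lambda_2 = 0.5858 is strictly positive, so the graph is connected. There is one zero in the spectrum, matching the 1 component.

0.5858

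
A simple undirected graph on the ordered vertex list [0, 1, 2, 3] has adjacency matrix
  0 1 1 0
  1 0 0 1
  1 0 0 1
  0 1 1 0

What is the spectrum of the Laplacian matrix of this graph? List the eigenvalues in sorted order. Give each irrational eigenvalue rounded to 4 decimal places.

[0, 2, 2, 4]

Each diagonal entry of L is the vertex degree and each off-diagonal entry is -1 where an edge is present, 0 otherwise; in the order [0, 1, 2, 3] the diagonal is [2, 2, 2, 2]. The multiplicity of 0 as a Laplacian eigenvalue equals the number of connected components. The single zero eigenvalue shows the graph is connected. By the matrix-tree theorem the graph has (1/4) * product of the nonzero eigenvalues = 4 spanning trees. The largest eigenvalue, 4, is at most the vertex count 4.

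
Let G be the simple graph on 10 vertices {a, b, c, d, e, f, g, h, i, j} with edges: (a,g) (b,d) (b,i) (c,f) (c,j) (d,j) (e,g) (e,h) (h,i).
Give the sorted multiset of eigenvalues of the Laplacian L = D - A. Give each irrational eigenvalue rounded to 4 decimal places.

Reading degrees in the order [a, b, c, d, e, f, g, h, i, j] gives [1, 2, 2, 2, 2, 1, 2, 2, 2, 2]; set D = diag(1, 2, 2, 2, 2, 1, 2, 2, 2, 2) and form L = D - A. The multiplicity of 0 as a Laplacian eigenvalue equals the number of connected components. The single zero eigenvalue shows the graph is connected. By the matrix-tree theorem the graph has (1/10) * product of the nonzero eigenvalues = 1 spanning tree. The eigenvalues sum to 18, which equals trace(L) = 2|E|.

[0, 0.0979, 0.3820, 0.8244, 1.3820, 2, 2.6180, 3.1756, 3.6180, 3.9021]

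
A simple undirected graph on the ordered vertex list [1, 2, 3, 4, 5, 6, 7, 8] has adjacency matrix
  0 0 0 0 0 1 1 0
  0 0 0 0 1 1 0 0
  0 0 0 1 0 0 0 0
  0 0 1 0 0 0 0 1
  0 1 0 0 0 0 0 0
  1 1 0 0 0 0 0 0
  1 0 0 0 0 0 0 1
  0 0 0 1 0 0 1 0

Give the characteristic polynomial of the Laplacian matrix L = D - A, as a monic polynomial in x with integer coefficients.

Each diagonal entry of L is the vertex degree and each off-diagonal entry is -1 where an edge is present, 0 otherwise; in the order [1, 2, 3, 4, 5, 6, 7, 8] the diagonal is [2, 2, 1, 2, 1, 2, 2, 2]. Computing det(xI - L) by cofactor expansion (or equivalently via sum-over-permutations) gives x^8 - 14x^7 + 78x^6 - 220x^5 + 330x^4 - 252x^3 + 84x^2 - 8x. The coefficient of x^7 equals -trace(L) = -14, matching the sum of degrees. The largest eigenvalue, 3.8478, is at most the vertex count 8. There is one zero in the spectrum, matching the 1 component.

x^8 - 14x^7 + 78x^6 - 220x^5 + 330x^4 - 252x^3 + 84x^2 - 8x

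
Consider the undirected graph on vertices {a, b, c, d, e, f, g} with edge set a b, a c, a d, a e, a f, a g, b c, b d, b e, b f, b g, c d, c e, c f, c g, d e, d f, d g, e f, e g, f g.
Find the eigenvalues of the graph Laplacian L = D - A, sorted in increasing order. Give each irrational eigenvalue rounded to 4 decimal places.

[0, 7, 7, 7, 7, 7, 7]

Reading degrees in the order [a, b, c, d, e, f, g] gives [6, 6, 6, 6, 6, 6, 6]; set D = diag(6, 6, 6, 6, 6, 6, 6) and form L = D - A. Since every row of L sums to 0, the all-ones vector is in the kernel and 0 is an eigenvalue. The single zero eigenvalue shows the graph is connected. The eigenvalues sum to 42, which equals trace(L) = 2|E|.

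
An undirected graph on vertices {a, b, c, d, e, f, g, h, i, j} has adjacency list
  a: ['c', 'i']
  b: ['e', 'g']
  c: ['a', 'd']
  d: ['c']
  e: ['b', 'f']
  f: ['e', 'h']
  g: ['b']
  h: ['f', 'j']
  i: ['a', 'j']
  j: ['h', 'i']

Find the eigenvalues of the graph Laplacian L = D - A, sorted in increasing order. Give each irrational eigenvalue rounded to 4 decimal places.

[0, 0.0979, 0.3820, 0.8244, 1.3820, 2, 2.6180, 3.1756, 3.6180, 3.9021]

With the vertex order [a, b, c, d, e, f, g, h, i, j], the degrees are [2, 2, 2, 1, 2, 2, 1, 2, 2, 2], giving D = diag(2, 2, 2, 1, 2, 2, 1, 2, 2, 2) and L = D - A. The multiplicity of 0 as a Laplacian eigenvalue equals the number of connected components. The single zero eigenvalue shows the graph is connected. The eigenvalues sum to 18, which equals trace(L) = 2|E|. There is one zero in the spectrum, matching the 1 component.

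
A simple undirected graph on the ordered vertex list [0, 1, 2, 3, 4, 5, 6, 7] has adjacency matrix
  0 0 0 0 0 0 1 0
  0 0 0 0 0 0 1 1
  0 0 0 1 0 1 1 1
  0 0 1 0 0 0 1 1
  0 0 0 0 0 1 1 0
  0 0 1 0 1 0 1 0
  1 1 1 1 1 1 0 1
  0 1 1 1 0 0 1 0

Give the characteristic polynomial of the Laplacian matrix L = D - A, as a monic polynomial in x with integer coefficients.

x^8 - 26x^7 + 271x^6 - 1462x^5 + 4385x^4 - 7274x^3 + 6161x^2 - 2056x

Reading degrees in the order [0, 1, 2, 3, 4, 5, 6, 7] gives [1, 2, 4, 3, 2, 3, 7, 4]; set D = diag(1, 2, 4, 3, 2, 3, 7, 4) and form L = D - A. Computing det(xI - L) by cofactor expansion (or equivalently via sum-over-permutations) gives x^8 - 26x^7 + 271x^6 - 1462x^5 + 4385x^4 - 7274x^3 + 6161x^2 - 2056x. The coefficient of x^7 equals -trace(L) = -26, matching the sum of degrees. The largest eigenvalue, 8, is at most the vertex count 8.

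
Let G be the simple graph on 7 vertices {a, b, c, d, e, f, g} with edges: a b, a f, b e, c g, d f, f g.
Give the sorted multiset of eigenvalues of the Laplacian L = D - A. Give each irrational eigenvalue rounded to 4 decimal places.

[0, 0.2603, 0.6262, 1.4055, 2.2742, 3.0996, 4.3342]

With the vertex order [a, b, c, d, e, f, g], the degrees are [2, 2, 1, 1, 1, 3, 2], giving D = diag(2, 2, 1, 1, 1, 3, 2) and L = D - A. Since every row of L sums to 0, the all-ones vector is in the kernel and 0 is an eigenvalue. The eigenvalues sum to 12, which equals trace(L) = 2|E|.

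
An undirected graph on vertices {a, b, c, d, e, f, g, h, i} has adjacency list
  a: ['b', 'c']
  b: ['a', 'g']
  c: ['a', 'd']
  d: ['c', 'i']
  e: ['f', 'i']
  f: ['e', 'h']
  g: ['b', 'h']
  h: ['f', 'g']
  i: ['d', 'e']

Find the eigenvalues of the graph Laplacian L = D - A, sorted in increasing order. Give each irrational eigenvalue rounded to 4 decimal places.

[0, 0.4679, 0.4679, 1.6527, 1.6527, 3, 3, 3.8794, 3.8794]

Reading degrees in the order [a, b, c, d, e, f, g, h, i] gives [2, 2, 2, 2, 2, 2, 2, 2, 2]; set D = diag(2, 2, 2, 2, 2, 2, 2, 2, 2) and form L = D - A. The multiplicity of 0 as a Laplacian eigenvalue equals the number of connected components. The single zero eigenvalue shows the graph is connected. By the matrix-tree theorem the graph has (1/9) * product of the nonzero eigenvalues = 9 spanning trees.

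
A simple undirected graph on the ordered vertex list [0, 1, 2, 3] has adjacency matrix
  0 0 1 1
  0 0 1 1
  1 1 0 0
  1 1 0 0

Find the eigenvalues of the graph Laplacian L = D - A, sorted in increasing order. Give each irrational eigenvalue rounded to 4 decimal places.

[0, 2, 2, 4]

Each diagonal entry of L is the vertex degree and each off-diagonal entry is -1 where an edge is present, 0 otherwise; in the order [0, 1, 2, 3] the diagonal is [2, 2, 2, 2]. Since every row of L sums to 0, the all-ones vector is in the kernel and 0 is an eigenvalue. The single zero eigenvalue shows the graph is connected.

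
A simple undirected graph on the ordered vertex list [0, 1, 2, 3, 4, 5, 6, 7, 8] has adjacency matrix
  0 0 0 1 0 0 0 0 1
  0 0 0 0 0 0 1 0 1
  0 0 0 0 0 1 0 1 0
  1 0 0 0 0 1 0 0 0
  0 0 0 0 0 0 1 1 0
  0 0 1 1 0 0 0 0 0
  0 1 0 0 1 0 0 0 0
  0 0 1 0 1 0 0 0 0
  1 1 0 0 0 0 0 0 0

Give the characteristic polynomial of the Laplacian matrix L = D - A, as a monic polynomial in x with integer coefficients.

x^9 - 18x^8 + 135x^7 - 546x^6 + 1287x^5 - 1782x^4 + 1386x^3 - 540x^2 + 81x

With the vertex order [0, 1, 2, 3, 4, 5, 6, 7, 8], the degrees are [2, 2, 2, 2, 2, 2, 2, 2, 2], giving D = diag(2, 2, 2, 2, 2, 2, 2, 2, 2) and L = D - A. L has integer entries, so p(x) = det(xI - L) has integer coefficients. Expanding the determinant yields x^9 - 18x^8 + 135x^7 - 546x^6 + 1287x^5 - 1782x^4 + 1386x^3 - 540x^2 + 81x. Since p(0) = det(-L) = 0, x divides p(x). The eigenvalues sum to 18, which equals trace(L) = 2|E|.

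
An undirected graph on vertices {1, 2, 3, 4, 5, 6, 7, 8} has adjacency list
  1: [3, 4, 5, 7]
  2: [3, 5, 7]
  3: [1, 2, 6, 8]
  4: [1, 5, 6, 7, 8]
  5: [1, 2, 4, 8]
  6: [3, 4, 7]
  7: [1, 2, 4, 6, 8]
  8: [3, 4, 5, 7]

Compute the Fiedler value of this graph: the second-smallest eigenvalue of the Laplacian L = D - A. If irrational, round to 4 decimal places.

Reading degrees in the order [1, 2, 3, 4, 5, 6, 7, 8] gives [4, 3, 4, 5, 4, 3, 5, 4]; set D = diag(4, 3, 4, 5, 4, 3, 5, 4) and form L = D - A. The smallest Laplacian eigenvalue is always 0. The next one, lambda_2 = 2.6011, measures how hard the graph is to disconnect: larger values mean better connectivity. The largest eigenvalue, 7.3108, is at most the vertex count 8.

2.6011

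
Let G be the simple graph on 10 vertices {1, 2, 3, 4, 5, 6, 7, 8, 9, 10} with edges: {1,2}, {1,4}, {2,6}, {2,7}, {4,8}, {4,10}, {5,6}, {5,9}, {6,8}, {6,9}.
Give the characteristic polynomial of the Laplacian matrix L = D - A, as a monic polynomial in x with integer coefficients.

x^10 - 20x^9 + 164x^8 - 714x^7 + 1786x^6 - 2594x^5 + 2104x^4 - 858x^3 + 135x^2

With the vertex order [1, 2, 3, 4, 5, 6, 7, 8, 9, 10], the degrees are [2, 3, 0, 3, 2, 4, 1, 2, 2, 1], giving D = diag(2, 3, 0, 3, 2, 4, 1, 2, 2, 1) and L = D - A. L has integer entries, so p(x) = det(xI - L) has integer coefficients. Expanding the determinant yields x^10 - 20x^9 + 164x^8 - 714x^7 + 1786x^6 - 2594x^5 + 2104x^4 - 858x^3 + 135x^2. The coefficient of x^9 equals -trace(L) = -20, matching the sum of degrees. The largest eigenvalue, 5.3303, is at most the vertex count 10. There are 2 zeros in the spectrum, matching the 2 components.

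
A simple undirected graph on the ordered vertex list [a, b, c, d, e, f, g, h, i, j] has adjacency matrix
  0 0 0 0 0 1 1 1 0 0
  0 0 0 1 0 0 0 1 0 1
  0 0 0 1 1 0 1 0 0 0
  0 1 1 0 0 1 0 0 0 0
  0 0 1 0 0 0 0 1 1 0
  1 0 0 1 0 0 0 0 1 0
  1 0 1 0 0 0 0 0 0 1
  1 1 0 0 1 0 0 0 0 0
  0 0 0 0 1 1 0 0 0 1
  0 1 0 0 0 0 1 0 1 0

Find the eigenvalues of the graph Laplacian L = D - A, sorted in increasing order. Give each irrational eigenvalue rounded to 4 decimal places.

[0, 2, 2, 2, 2, 2, 5, 5, 5, 5]

With the vertex order [a, b, c, d, e, f, g, h, i, j], the degrees are [3, 3, 3, 3, 3, 3, 3, 3, 3, 3], giving D = diag(3, 3, 3, 3, 3, 3, 3, 3, 3, 3) and L = D - A. Diagonalising L (or applying a numerical eigensolver to the 10x10 matrix) gives the spectrum above. The largest eigenvalue, 5, is at most the vertex count 10.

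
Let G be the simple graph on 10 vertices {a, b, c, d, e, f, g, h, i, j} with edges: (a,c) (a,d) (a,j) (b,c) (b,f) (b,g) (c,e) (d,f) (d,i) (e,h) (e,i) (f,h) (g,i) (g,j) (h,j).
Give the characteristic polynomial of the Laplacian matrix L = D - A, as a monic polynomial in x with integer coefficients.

Each diagonal entry of L is the vertex degree and each off-diagonal entry is -1 where an edge is present, 0 otherwise; in the order [a, b, c, d, e, f, g, h, i, j] the diagonal is [3, 3, 3, 3, 3, 3, 3, 3, 3, 3]. Computing det(xI - L) by cofactor expansion (or equivalently via sum-over-permutations) gives x^10 - 30x^9 + 390x^8 - 2880x^7 + 13305x^6 - 39882x^5 + 77640x^4 - 94800x^3 + 66000x^2 - 20000x. Since p(0) = det(-L) = 0, x divides p(x). The eigenvalues sum to 30, which equals trace(L) = 2|E|.

x^10 - 30x^9 + 390x^8 - 2880x^7 + 13305x^6 - 39882x^5 + 77640x^4 - 94800x^3 + 66000x^2 - 20000x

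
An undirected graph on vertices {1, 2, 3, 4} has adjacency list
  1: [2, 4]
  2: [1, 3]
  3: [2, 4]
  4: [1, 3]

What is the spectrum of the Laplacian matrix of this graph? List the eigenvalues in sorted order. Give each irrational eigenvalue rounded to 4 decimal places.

Reading degrees in the order [1, 2, 3, 4] gives [2, 2, 2, 2]; set D = diag(2, 2, 2, 2) and form L = D - A. L is symmetric positive semidefinite, so every eigenvalue is real and nonnegative. The single zero eigenvalue shows the graph is connected. There is one zero in the spectrum, matching the 1 component.

[0, 2, 2, 4]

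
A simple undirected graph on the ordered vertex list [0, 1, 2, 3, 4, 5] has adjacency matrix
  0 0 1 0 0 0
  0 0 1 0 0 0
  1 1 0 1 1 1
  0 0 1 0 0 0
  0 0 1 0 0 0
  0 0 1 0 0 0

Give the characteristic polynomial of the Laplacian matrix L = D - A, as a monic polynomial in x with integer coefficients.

Reading degrees in the order [0, 1, 2, 3, 4, 5] gives [1, 1, 5, 1, 1, 1]; set D = diag(1, 1, 5, 1, 1, 1) and form L = D - A. Computing det(xI - L) by cofactor expansion (or equivalently via sum-over-permutations) gives x^6 - 10x^5 + 30x^4 - 40x^3 + 25x^2 - 6x. The coefficient of x^5 equals -trace(L) = -10, matching the sum of degrees. The largest eigenvalue, 6, is at most the vertex count 6.

x^6 - 10x^5 + 30x^4 - 40x^3 + 25x^2 - 6x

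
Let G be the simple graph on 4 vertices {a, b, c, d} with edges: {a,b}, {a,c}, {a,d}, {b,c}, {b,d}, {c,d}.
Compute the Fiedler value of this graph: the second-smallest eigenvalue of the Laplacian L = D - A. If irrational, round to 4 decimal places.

4

Each diagonal entry of L is the vertex degree and each off-diagonal entry is -1 where an edge is present, 0 otherwise; in the order [a, b, c, d] the diagonal is [3, 3, 3, 3]. Computing the eigenvalues of L and sorting gives [0, 4, 4, 4]. The Fiedler value lambda_2 = 4 is strictly positive, so the graph is connected. There is one zero in the spectrum, matching the 1 component. The largest eigenvalue, 4, is at most the vertex count 4.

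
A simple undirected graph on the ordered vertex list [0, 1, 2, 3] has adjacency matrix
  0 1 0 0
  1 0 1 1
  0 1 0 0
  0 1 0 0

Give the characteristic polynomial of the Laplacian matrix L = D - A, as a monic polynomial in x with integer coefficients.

Reading degrees in the order [0, 1, 2, 3] gives [1, 3, 1, 1]; set D = diag(1, 3, 1, 1) and form L = D - A. Computing det(xI - L) by cofactor expansion (or equivalently via sum-over-permutations) gives x^4 - 6x^3 + 9x^2 - 4x. Since p(0) = det(-L) = 0, x divides p(x). The largest eigenvalue, 4, is at most the vertex count 4.

x^4 - 6x^3 + 9x^2 - 4x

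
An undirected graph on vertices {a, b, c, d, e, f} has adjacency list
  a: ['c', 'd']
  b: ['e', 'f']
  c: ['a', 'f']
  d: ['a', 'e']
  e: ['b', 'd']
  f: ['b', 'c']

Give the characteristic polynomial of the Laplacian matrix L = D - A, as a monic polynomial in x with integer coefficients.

x^6 - 12x^5 + 54x^4 - 112x^3 + 105x^2 - 36x

Each diagonal entry of L is the vertex degree and each off-diagonal entry is -1 where an edge is present, 0 otherwise; in the order [a, b, c, d, e, f] the diagonal is [2, 2, 2, 2, 2, 2]. The eigenvalues of L are [0, 1, 1, 3, 3, 4]; the characteristic polynomial is the product of (x - lambda_i), which multiplies out to x^6 - 12x^5 + 54x^4 - 112x^3 + 105x^2 - 36x. The constant term is 0 because L is singular (the all-ones vector lies in its kernel). The eigenvalues sum to 12, which equals trace(L) = 2|E|. By the matrix-tree theorem the graph has (1/6) * product of the nonzero eigenvalues = 6 spanning trees.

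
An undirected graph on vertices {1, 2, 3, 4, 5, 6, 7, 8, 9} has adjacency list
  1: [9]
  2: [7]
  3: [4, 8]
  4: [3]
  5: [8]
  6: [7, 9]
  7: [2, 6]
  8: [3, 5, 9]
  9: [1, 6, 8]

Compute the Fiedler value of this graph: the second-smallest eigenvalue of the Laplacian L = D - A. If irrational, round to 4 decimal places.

Reading degrees in the order [1, 2, 3, 4, 5, 6, 7, 8, 9] gives [1, 1, 2, 1, 1, 2, 2, 3, 3]; set D = diag(1, 1, 2, 1, 1, 2, 2, 3, 3) and form L = D - A. Computing the eigenvalues of L and sorting gives [0, 0.1862, 0.4822, 0.7043, 1.4073, 2.1338, 2.8532, 3.5372, 4.6958]. The Fiedler value lambda_2 = 0.1862 is strictly positive, so the graph is connected. The eigenvalues sum to 16, which equals trace(L) = 2|E|.

0.1862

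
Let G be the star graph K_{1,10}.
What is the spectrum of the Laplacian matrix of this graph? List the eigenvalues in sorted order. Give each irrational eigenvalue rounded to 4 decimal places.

[0, 1, 1, 1, 1, 1, 1, 1, 1, 1, 11]

The graph has 11 vertices and degree multiset [10, 1, 1, 1, 1, 1, 1, 1, 1, 1, 1]; D is the diagonal matrix of degrees and L = D - A. The multiplicity of 0 as a Laplacian eigenvalue equals the number of connected components. There is one zero in the spectrum, matching the 1 component.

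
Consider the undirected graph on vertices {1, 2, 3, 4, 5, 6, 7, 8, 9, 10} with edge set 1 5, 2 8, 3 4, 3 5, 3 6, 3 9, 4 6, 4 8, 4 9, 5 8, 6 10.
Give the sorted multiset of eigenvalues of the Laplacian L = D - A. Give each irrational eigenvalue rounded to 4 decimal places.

Each diagonal entry of L is the vertex degree and each off-diagonal entry is -1 where an edge is present, 0 otherwise; in the order [1, 2, 3, 4, 5, 6, 7, 8, 9, 10] the diagonal is [1, 1, 4, 4, 3, 3, 0, 3, 2, 1]. L is symmetric positive semidefinite, so every eigenvalue is real and nonnegative. The 2 zero eigenvalues correspond to the 2 connected components. There are 2 zeros in the spectrum, matching the 2 components.

[0, 0, 0.4859, 0.6766, 1, 2.4280, 3, 3.6421, 5.0861, 5.6813]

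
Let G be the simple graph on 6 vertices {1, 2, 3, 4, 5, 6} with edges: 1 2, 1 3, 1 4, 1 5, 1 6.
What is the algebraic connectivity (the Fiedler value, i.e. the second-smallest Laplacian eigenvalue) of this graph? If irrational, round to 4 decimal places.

Reading degrees in the order [1, 2, 3, 4, 5, 6] gives [5, 1, 1, 1, 1, 1]; set D = diag(5, 1, 1, 1, 1, 1) and form L = D - A. The sorted Laplacian eigenvalues are [0, 1, 1, 1, 1, 6]; the algebraic connectivity is the second entry, 1. There is one zero in the spectrum, matching the 1 component. The largest eigenvalue, 6, is at most the vertex count 6.

1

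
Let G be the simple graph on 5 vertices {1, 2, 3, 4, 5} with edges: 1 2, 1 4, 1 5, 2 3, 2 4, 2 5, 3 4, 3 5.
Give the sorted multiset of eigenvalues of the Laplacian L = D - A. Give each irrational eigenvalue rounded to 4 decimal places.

[0, 3, 3, 5, 5]

Reading degrees in the order [1, 2, 3, 4, 5] gives [3, 4, 3, 3, 3]; set D = diag(3, 4, 3, 3, 3) and form L = D - A. L is symmetric positive semidefinite, so every eigenvalue is real and nonnegative. The single zero eigenvalue shows the graph is connected. The largest eigenvalue, 5, is at most the vertex count 5.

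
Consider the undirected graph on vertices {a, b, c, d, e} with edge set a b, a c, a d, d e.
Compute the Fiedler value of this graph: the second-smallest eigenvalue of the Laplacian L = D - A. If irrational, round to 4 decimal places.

Each diagonal entry of L is the vertex degree and each off-diagonal entry is -1 where an edge is present, 0 otherwise; in the order [a, b, c, d, e] the diagonal is [3, 1, 1, 2, 1]. The sorted Laplacian eigenvalues are [0, 0.5188, 1, 2.3111, 4.1701]; the algebraic connectivity is the second entry, 0.5188. By the matrix-tree theorem the graph has (1/5) * product of the nonzero eigenvalues = 1 spanning tree.

0.5188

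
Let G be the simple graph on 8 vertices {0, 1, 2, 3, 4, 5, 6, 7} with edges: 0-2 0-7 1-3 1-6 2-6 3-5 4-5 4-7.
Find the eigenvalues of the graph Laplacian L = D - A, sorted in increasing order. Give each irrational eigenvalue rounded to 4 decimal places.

[0, 0.5858, 0.5858, 2, 2, 3.4142, 3.4142, 4]

With the vertex order [0, 1, 2, 3, 4, 5, 6, 7], the degrees are [2, 2, 2, 2, 2, 2, 2, 2], giving D = diag(2, 2, 2, 2, 2, 2, 2, 2) and L = D - A. The multiplicity of 0 as a Laplacian eigenvalue equals the number of connected components. The single zero eigenvalue shows the graph is connected. By the matrix-tree theorem the graph has (1/8) * product of the nonzero eigenvalues = 8 spanning trees.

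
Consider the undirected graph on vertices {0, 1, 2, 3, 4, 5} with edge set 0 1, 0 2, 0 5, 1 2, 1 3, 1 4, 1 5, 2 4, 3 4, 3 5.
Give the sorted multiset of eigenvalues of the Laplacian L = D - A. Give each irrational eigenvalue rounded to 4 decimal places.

[0, 2.3820, 2.3820, 4.6180, 4.6180, 6]

With the vertex order [0, 1, 2, 3, 4, 5], the degrees are [3, 5, 3, 3, 3, 3], giving D = diag(3, 5, 3, 3, 3, 3) and L = D - A. The multiplicity of 0 as a Laplacian eigenvalue equals the number of connected components. There is one zero in the spectrum, matching the 1 component. The eigenvalues sum to 20, which equals trace(L) = 2|E|.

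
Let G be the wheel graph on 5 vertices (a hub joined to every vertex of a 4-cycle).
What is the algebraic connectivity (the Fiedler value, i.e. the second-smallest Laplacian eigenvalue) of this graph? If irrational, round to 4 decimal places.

The graph has 5 vertices and degree multiset [4, 3, 3, 3, 3]; D is the diagonal matrix of degrees and L = D - A. The sorted Laplacian eigenvalues are [0, 3, 3, 5, 5]; the algebraic connectivity is the second entry, 3. The largest eigenvalue, 5, is at most the vertex count 5. The eigenvalues sum to 16, which equals trace(L) = 2|E|.

3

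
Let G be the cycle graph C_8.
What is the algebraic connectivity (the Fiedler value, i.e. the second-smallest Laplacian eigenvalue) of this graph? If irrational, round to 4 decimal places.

0.5858

The graph has 8 vertices and degree multiset [2, 2, 2, 2, 2, 2, 2, 2]; D is the diagonal matrix of degrees and L = D - A. Computing the eigenvalues of L and sorting gives [0, 0.5858, 0.5858, 2, 2, 3.4142, 3.4142, 4]. The Fiedler value lambda_2 = 0.5858 is strictly positive, so the graph is connected. By the matrix-tree theorem the graph has (1/8) * product of the nonzero eigenvalues = 8 spanning trees. There is one zero in the spectrum, matching the 1 component.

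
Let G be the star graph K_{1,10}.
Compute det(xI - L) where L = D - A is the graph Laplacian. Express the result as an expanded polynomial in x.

The graph has 11 vertices and degree multiset [10, 1, 1, 1, 1, 1, 1, 1, 1, 1, 1]; D is the diagonal matrix of degrees and L = D - A. Computing det(xI - L) by cofactor expansion (or equivalently via sum-over-permutations) gives x^11 - 20x^10 + 135x^9 - 480x^8 + 1050x^7 - 1512x^6 + 1470x^5 - 960x^4 + 405x^3 - 100x^2 + 11x. The coefficient of x^10 equals -trace(L) = -20, matching the sum of degrees.

x^11 - 20x^10 + 135x^9 - 480x^8 + 1050x^7 - 1512x^6 + 1470x^5 - 960x^4 + 405x^3 - 100x^2 + 11x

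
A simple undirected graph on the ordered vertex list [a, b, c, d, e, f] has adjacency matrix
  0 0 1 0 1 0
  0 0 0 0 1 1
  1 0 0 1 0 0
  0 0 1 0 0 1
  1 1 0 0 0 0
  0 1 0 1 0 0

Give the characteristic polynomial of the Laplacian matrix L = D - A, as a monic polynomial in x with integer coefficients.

x^6 - 12x^5 + 54x^4 - 112x^3 + 105x^2 - 36x

Each diagonal entry of L is the vertex degree and each off-diagonal entry is -1 where an edge is present, 0 otherwise; in the order [a, b, c, d, e, f] the diagonal is [2, 2, 2, 2, 2, 2]. The eigenvalues of L are [0, 1, 1, 3, 3, 4]; the characteristic polynomial is the product of (x - lambda_i), which multiplies out to x^6 - 12x^5 + 54x^4 - 112x^3 + 105x^2 - 36x. The coefficient of x^5 equals -trace(L) = -12, matching the sum of degrees. There is one zero in the spectrum, matching the 1 component. The largest eigenvalue, 4, is at most the vertex count 6.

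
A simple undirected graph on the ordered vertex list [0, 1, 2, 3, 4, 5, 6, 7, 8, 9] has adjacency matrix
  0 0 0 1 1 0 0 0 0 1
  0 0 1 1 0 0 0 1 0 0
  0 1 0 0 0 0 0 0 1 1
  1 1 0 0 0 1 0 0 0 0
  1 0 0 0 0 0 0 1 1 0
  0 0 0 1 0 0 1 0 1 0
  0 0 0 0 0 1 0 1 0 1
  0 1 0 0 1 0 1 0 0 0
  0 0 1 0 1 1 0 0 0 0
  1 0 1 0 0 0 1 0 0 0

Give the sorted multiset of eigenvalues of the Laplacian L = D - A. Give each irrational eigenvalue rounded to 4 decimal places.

Reading degrees in the order [0, 1, 2, 3, 4, 5, 6, 7, 8, 9] gives [3, 3, 3, 3, 3, 3, 3, 3, 3, 3]; set D = diag(3, 3, 3, 3, 3, 3, 3, 3, 3, 3) and form L = D - A. Since every row of L sums to 0, the all-ones vector is in the kernel and 0 is an eigenvalue. The single zero eigenvalue shows the graph is connected. By the matrix-tree theorem the graph has (1/10) * product of the nonzero eigenvalues = 2000 spanning trees. There is one zero in the spectrum, matching the 1 component.

[0, 2, 2, 2, 2, 2, 5, 5, 5, 5]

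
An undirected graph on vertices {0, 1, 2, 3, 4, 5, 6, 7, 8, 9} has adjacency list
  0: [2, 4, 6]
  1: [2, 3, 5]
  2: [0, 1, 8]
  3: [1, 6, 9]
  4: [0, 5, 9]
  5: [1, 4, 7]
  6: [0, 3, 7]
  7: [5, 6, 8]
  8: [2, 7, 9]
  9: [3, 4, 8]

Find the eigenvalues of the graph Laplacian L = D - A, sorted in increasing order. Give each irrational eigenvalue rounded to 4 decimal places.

[0, 2, 2, 2, 2, 2, 5, 5, 5, 5]

Each diagonal entry of L is the vertex degree and each off-diagonal entry is -1 where an edge is present, 0 otherwise; in the order [0, 1, 2, 3, 4, 5, 6, 7, 8, 9] the diagonal is [3, 3, 3, 3, 3, 3, 3, 3, 3, 3]. Diagonalising L (or applying a numerical eigensolver to the 10x10 matrix) gives the spectrum above. The single zero eigenvalue shows the graph is connected. By the matrix-tree theorem the graph has (1/10) * product of the nonzero eigenvalues = 2000 spanning trees. The largest eigenvalue, 5, is at most the vertex count 10.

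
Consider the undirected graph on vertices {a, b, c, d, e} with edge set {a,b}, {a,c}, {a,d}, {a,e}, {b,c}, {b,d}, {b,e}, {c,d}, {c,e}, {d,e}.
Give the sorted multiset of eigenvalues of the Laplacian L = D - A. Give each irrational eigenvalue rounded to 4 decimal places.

[0, 5, 5, 5, 5]

With the vertex order [a, b, c, d, e], the degrees are [4, 4, 4, 4, 4], giving D = diag(4, 4, 4, 4, 4) and L = D - A. The multiplicity of 0 as a Laplacian eigenvalue equals the number of connected components. The single zero eigenvalue shows the graph is connected. The eigenvalues sum to 20, which equals trace(L) = 2|E|. There is one zero in the spectrum, matching the 1 component.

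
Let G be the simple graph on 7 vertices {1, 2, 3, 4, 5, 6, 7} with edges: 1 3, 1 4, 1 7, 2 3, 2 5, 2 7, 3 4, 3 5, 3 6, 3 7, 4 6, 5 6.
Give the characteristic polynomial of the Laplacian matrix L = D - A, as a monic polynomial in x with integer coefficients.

x^7 - 24x^6 + 231x^5 - 1140x^4 + 3036x^3 - 4128x^2 + 2240x

Reading degrees in the order [1, 2, 3, 4, 5, 6, 7] gives [3, 3, 6, 3, 3, 3, 3]; set D = diag(3, 3, 6, 3, 3, 3, 3) and form L = D - A. L has integer entries, so p(x) = det(xI - L) has integer coefficients. Expanding the determinant yields x^7 - 24x^6 + 231x^5 - 1140x^4 + 3036x^3 - 4128x^2 + 2240x. Since p(0) = det(-L) = 0, x divides p(x). By the matrix-tree theorem the graph has (1/7) * product of the nonzero eigenvalues = 320 spanning trees.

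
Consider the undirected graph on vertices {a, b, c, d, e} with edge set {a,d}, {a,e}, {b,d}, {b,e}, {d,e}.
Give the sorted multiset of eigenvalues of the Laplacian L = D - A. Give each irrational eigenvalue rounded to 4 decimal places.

[0, 0, 2, 4, 4]

Reading degrees in the order [a, b, c, d, e] gives [2, 2, 0, 3, 3]; set D = diag(2, 2, 0, 3, 3) and form L = D - A. The multiplicity of 0 as a Laplacian eigenvalue equals the number of connected components. The 2 zero eigenvalues correspond to the 2 connected components. The largest eigenvalue, 4, is at most the vertex count 5. There are 2 zeros in the spectrum, matching the 2 components.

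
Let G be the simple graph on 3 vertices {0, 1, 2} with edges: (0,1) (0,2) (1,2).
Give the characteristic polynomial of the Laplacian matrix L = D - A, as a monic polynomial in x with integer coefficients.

x^3 - 6x^2 + 9x

Each diagonal entry of L is the vertex degree and each off-diagonal entry is -1 where an edge is present, 0 otherwise; in the order [0, 1, 2] the diagonal is [2, 2, 2]. The eigenvalues of L are [0, 3, 3]; the characteristic polynomial is the product of (x - lambda_i), which multiplies out to x^3 - 6x^2 + 9x. The coefficient of x^2 equals -trace(L) = -6, matching the sum of degrees. The eigenvalues sum to 6, which equals trace(L) = 2|E|. By the matrix-tree theorem the graph has (1/3) * product of the nonzero eigenvalues = 3 spanning trees.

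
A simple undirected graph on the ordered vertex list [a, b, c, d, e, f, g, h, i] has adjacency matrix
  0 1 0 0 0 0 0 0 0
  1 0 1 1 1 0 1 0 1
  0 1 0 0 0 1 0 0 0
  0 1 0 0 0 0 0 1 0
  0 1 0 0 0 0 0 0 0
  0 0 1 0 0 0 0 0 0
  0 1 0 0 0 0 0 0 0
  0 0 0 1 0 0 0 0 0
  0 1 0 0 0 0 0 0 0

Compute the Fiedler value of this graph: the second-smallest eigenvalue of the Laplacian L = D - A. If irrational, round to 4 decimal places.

0.3820

Reading degrees in the order [a, b, c, d, e, f, g, h, i] gives [1, 6, 2, 2, 1, 1, 1, 1, 1]; set D = diag(1, 6, 2, 2, 1, 1, 1, 1, 1) and form L = D - A. Computing the eigenvalues of L and sorting gives [0, 0.3820, 0.5300, 1, 1, 1, 2.4027, 2.6180, 7.0672]. The Fiedler value lambda_2 = 0.3820 is strictly positive, so the graph is connected. The eigenvalues sum to 16, which equals trace(L) = 2|E|. The largest eigenvalue, 7.0672, is at most the vertex count 9.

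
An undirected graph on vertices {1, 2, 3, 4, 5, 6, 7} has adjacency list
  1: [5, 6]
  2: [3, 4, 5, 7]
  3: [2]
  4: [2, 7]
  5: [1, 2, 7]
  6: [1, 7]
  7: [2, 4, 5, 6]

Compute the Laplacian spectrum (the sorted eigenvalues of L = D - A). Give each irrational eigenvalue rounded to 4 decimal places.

[0, 0.7419, 1.3878, 2.3466, 3.0855, 5.1211, 5.3170]

Reading degrees in the order [1, 2, 3, 4, 5, 6, 7] gives [2, 4, 1, 2, 3, 2, 4]; set D = diag(2, 4, 1, 2, 3, 2, 4) and form L = D - A. The multiplicity of 0 as a Laplacian eigenvalue equals the number of connected components. The single zero eigenvalue shows the graph is connected. The largest eigenvalue, 5.3170, is at most the vertex count 7.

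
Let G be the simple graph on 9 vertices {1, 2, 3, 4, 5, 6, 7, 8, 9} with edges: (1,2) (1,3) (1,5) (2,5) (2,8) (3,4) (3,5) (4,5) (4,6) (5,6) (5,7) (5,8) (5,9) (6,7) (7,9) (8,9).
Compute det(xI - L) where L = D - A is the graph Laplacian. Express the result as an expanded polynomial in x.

x^9 - 32x^8 + 428x^7 - 3136x^6 + 13786x^5 - 37232x^4 + 60276x^3 - 53424x^2 + 19845x

Reading degrees in the order [1, 2, 3, 4, 5, 6, 7, 8, 9] gives [3, 3, 3, 3, 8, 3, 3, 3, 3]; set D = diag(3, 3, 3, 3, 8, 3, 3, 3, 3) and form L = D - A. L has integer entries, so p(x) = det(xI - L) has integer coefficients. Expanding the determinant yields x^9 - 32x^8 + 428x^7 - 3136x^6 + 13786x^5 - 37232x^4 + 60276x^3 - 53424x^2 + 19845x. The coefficient of x^8 equals -trace(L) = -32, matching the sum of degrees. The largest eigenvalue, 9, is at most the vertex count 9.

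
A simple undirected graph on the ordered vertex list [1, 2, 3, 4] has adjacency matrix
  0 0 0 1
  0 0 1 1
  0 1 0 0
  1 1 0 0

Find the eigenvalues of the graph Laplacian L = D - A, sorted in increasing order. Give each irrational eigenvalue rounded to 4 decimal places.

[0, 0.5858, 2, 3.4142]

Each diagonal entry of L is the vertex degree and each off-diagonal entry is -1 where an edge is present, 0 otherwise; in the order [1, 2, 3, 4] the diagonal is [1, 2, 1, 2]. L is symmetric positive semidefinite, so every eigenvalue is real and nonnegative.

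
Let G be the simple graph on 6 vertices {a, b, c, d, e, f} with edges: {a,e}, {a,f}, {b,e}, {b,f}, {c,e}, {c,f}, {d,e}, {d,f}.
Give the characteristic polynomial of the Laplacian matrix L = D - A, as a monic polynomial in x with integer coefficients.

x^6 - 16x^5 + 96x^4 - 272x^3 + 368x^2 - 192x

Reading degrees in the order [a, b, c, d, e, f] gives [2, 2, 2, 2, 4, 4]; set D = diag(2, 2, 2, 2, 4, 4) and form L = D - A. Computing det(xI - L) by cofactor expansion (or equivalently via sum-over-permutations) gives x^6 - 16x^5 + 96x^4 - 272x^3 + 368x^2 - 192x. Since p(0) = det(-L) = 0, x divides p(x). By the matrix-tree theorem the graph has (1/6) * product of the nonzero eigenvalues = 32 spanning trees. There is one zero in the spectrum, matching the 1 component.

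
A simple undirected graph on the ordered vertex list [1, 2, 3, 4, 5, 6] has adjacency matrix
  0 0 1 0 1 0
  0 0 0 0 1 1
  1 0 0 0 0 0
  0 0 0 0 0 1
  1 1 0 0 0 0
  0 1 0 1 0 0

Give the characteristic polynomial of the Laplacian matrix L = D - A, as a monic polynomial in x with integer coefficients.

x^6 - 10x^5 + 36x^4 - 56x^3 + 35x^2 - 6x

Each diagonal entry of L is the vertex degree and each off-diagonal entry is -1 where an edge is present, 0 otherwise; in the order [1, 2, 3, 4, 5, 6] the diagonal is [2, 2, 1, 1, 2, 2]. L has integer entries, so p(x) = det(xI - L) has integer coefficients. Expanding the determinant yields x^6 - 10x^5 + 36x^4 - 56x^3 + 35x^2 - 6x. Since p(0) = det(-L) = 0, x divides p(x). The eigenvalues sum to 10, which equals trace(L) = 2|E|. There is one zero in the spectrum, matching the 1 component.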